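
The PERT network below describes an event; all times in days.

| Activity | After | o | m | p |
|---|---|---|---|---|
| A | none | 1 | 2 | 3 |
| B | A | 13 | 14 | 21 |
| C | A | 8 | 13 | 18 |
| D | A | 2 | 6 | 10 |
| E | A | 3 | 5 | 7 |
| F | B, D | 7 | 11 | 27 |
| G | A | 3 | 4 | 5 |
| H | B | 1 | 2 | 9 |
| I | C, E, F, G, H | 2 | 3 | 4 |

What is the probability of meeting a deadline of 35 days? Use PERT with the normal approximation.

te_A = (1 + 4·2 + 3)/6 = 12/6 = 2; σ²_A = ((3−1)/6)² = 0.111
te_B = (13 + 4·14 + 21)/6 = 90/6 = 15; σ²_B = ((21−13)/6)² = 1.778
te_C = (8 + 4·13 + 18)/6 = 78/6 = 13; σ²_C = ((18−8)/6)² = 2.778
te_D = (2 + 4·6 + 10)/6 = 36/6 = 6; σ²_D = ((10−2)/6)² = 1.778
te_E = (3 + 4·5 + 7)/6 = 30/6 = 5; σ²_E = ((7−3)/6)² = 0.444
te_F = (7 + 4·11 + 27)/6 = 78/6 = 13; σ²_F = ((27−7)/6)² = 11.111
te_G = (3 + 4·4 + 5)/6 = 24/6 = 4; σ²_G = ((5−3)/6)² = 0.111
te_H = (1 + 4·2 + 9)/6 = 18/6 = 3; σ²_H = ((9−1)/6)² = 1.778
te_I = (2 + 4·3 + 4)/6 = 18/6 = 3; σ²_I = ((4−2)/6)² = 0.111

Forward pass:
ES_A = 0; EF_A = 2
ES_B = 2; EF_B = 2+15 = 17
ES_C = 2; EF_C = 2+13 = 15
ES_D = 2; EF_D = 2+6 = 8
ES_E = 2; EF_E = 2+5 = 7
ES_F = max(EF_B=17, EF_D=8) = 17; EF_F = 17+13 = 30
ES_G = 2; EF_G = 2+4 = 6
ES_H = 17; EF_H = 17+3 = 20
ES_I = max(EF_C=15, EF_E=7, EF_F=30, EF_G=6, EF_H=20) = 30; EF_I = 30+3 = 33
Expected project duration μ = 33 days. Critical path: A → B → F → I.

Variance along critical path = 0.111 + 1.778 + 11.111 + 0.111 = 13.111; σ = √13.111 = 3.621 days.
Z = (35 − 33) / 3.621 = 0.552
P(T ≤ 35) = Φ(0.552) ≈ 0.710

0.710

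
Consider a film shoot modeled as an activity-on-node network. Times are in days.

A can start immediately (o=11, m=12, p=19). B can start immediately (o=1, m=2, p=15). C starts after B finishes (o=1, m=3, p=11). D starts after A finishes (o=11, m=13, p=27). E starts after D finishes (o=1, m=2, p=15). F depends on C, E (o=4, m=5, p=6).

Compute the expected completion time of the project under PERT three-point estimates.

te_A = (11 + 4·12 + 19)/6 = 78/6 = 13
te_B = (1 + 4·2 + 15)/6 = 24/6 = 4
te_C = (1 + 4·3 + 11)/6 = 24/6 = 4
te_D = (11 + 4·13 + 27)/6 = 90/6 = 15
te_E = (1 + 4·2 + 15)/6 = 24/6 = 4
te_F = (4 + 4·5 + 6)/6 = 30/6 = 5

Forward pass:
ES_A = 0; EF_A = 13
ES_B = 0; EF_B = 4
ES_C = 4; EF_C = 4+4 = 8
ES_D = 13; EF_D = 13+15 = 28
ES_E = 28; EF_E = 28+4 = 32
ES_F = max(EF_C=8, EF_E=32) = 32; EF_F = 32+5 = 37
Expected project duration μ = 37 days. Critical path: A → D → E → F.

37 days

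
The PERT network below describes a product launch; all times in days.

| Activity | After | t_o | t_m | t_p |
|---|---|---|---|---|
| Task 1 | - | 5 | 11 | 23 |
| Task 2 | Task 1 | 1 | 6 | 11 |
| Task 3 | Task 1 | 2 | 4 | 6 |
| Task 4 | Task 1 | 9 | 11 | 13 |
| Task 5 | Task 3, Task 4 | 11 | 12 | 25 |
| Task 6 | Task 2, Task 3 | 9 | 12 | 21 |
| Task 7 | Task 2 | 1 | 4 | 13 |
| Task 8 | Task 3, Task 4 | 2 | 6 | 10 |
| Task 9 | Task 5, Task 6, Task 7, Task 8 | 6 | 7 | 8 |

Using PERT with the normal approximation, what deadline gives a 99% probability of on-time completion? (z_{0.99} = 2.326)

53.0 days

te_Task 1 = (5 + 4·11 + 23)/6 = 72/6 = 12; σ²_Task 1 = ((23−5)/6)² = 9.000
te_Task 2 = (1 + 4·6 + 11)/6 = 36/6 = 6; σ²_Task 2 = ((11−1)/6)² = 2.778
te_Task 3 = (2 + 4·4 + 6)/6 = 24/6 = 4; σ²_Task 3 = ((6−2)/6)² = 0.444
te_Task 4 = (9 + 4·11 + 13)/6 = 66/6 = 11; σ²_Task 4 = ((13−9)/6)² = 0.444
te_Task 5 = (11 + 4·12 + 25)/6 = 84/6 = 14; σ²_Task 5 = ((25−11)/6)² = 5.444
te_Task 6 = (9 + 4·12 + 21)/6 = 78/6 = 13; σ²_Task 6 = ((21−9)/6)² = 4.000
te_Task 7 = (1 + 4·4 + 13)/6 = 30/6 = 5; σ²_Task 7 = ((13−1)/6)² = 4.000
te_Task 8 = (2 + 4·6 + 10)/6 = 36/6 = 6; σ²_Task 8 = ((10−2)/6)² = 1.778
te_Task 9 = (6 + 4·7 + 8)/6 = 42/6 = 7; σ²_Task 9 = ((8−6)/6)² = 0.111

Forward pass:
ES_Task 1 = 0; EF_Task 1 = 12
ES_Task 2 = 12; EF_Task 2 = 12+6 = 18
ES_Task 3 = 12; EF_Task 3 = 12+4 = 16
ES_Task 4 = 12; EF_Task 4 = 12+11 = 23
ES_Task 5 = max(EF_Task 3=16, EF_Task 4=23) = 23; EF_Task 5 = 23+14 = 37
ES_Task 6 = max(EF_Task 2=18, EF_Task 3=16) = 18; EF_Task 6 = 18+13 = 31
ES_Task 7 = 18; EF_Task 7 = 18+5 = 23
ES_Task 8 = max(EF_Task 3=16, EF_Task 4=23) = 23; EF_Task 8 = 23+6 = 29
ES_Task 9 = max(EF_Task 5=37, EF_Task 6=31, EF_Task 7=23, EF_Task 8=29) = 37; EF_Task 9 = 37+7 = 44
Expected project duration μ = 44 days. Critical path: Task 1 → Task 4 → Task 5 → Task 9.

Variance along critical path = 9.000 + 0.444 + 5.444 + 0.111 = 15.000; σ = 3.873 days.
D = μ + z·σ = 44 + 2.326·3.873 = 53.0 days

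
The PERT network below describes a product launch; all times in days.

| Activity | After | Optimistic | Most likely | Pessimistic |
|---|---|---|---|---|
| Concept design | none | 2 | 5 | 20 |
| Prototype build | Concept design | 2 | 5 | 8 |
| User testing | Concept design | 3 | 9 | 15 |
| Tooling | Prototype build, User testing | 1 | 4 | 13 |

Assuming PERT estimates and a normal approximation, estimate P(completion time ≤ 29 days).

te_Concept design = (2 + 4·5 + 20)/6 = 42/6 = 7; σ²_Concept design = ((20−2)/6)² = 9.000
te_Prototype build = (2 + 4·5 + 8)/6 = 30/6 = 5; σ²_Prototype build = ((8−2)/6)² = 1.000
te_User testing = (3 + 4·9 + 15)/6 = 54/6 = 9; σ²_User testing = ((15−3)/6)² = 4.000
te_Tooling = (1 + 4·4 + 13)/6 = 30/6 = 5; σ²_Tooling = ((13−1)/6)² = 4.000

Forward pass:
ES_Concept design = 0; EF_Concept design = 7
ES_Prototype build = 7; EF_Prototype build = 7+5 = 12
ES_User testing = 7; EF_User testing = 7+9 = 16
ES_Tooling = max(EF_Prototype build=12, EF_User testing=16) = 16; EF_Tooling = 16+5 = 21
Expected project duration μ = 21 days. Critical path: Concept design → User testing → Tooling.

Variance along critical path = 9.000 + 4.000 + 4.000 = 17.000; σ = √17.000 = 4.123 days.
Z = (29 − 21) / 4.123 = 1.940
P(T ≤ 29) = Φ(1.940) ≈ 0.974

0.974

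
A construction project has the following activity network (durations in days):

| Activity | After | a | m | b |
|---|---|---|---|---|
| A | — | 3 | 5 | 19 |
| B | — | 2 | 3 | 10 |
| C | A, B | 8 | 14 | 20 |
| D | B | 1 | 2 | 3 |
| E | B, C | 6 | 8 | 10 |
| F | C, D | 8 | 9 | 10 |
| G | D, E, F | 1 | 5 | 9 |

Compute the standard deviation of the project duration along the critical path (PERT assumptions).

te_A = (3 + 4·5 + 19)/6 = 42/6 = 7; σ²_A = ((19−3)/6)² = 7.111
te_B = (2 + 4·3 + 10)/6 = 24/6 = 4; σ²_B = ((10−2)/6)² = 1.778
te_C = (8 + 4·14 + 20)/6 = 84/6 = 14; σ²_C = ((20−8)/6)² = 4.000
te_D = (1 + 4·2 + 3)/6 = 12/6 = 2; σ²_D = ((3−1)/6)² = 0.111
te_E = (6 + 4·8 + 10)/6 = 48/6 = 8; σ²_E = ((10−6)/6)² = 0.444
te_F = (8 + 4·9 + 10)/6 = 54/6 = 9; σ²_F = ((10−8)/6)² = 0.111
te_G = (1 + 4·5 + 9)/6 = 30/6 = 5; σ²_G = ((9−1)/6)² = 1.778

Forward pass:
ES_A = 0; EF_A = 7
ES_B = 0; EF_B = 4
ES_C = max(EF_A=7, EF_B=4) = 7; EF_C = 7+14 = 21
ES_D = 4; EF_D = 4+2 = 6
ES_E = max(EF_B=4, EF_C=21) = 21; EF_E = 21+8 = 29
ES_F = max(EF_C=21, EF_D=6) = 21; EF_F = 21+9 = 30
ES_G = max(EF_D=6, EF_E=29, EF_F=30) = 30; EF_G = 30+5 = 35
Expected project duration μ = 35 days. Critical path: A → C → F → G.

Variance along critical path = 7.111 + 4.000 + 0.111 + 1.778 = 13.000
σ = √13.000 = 3.606 days

3.61 days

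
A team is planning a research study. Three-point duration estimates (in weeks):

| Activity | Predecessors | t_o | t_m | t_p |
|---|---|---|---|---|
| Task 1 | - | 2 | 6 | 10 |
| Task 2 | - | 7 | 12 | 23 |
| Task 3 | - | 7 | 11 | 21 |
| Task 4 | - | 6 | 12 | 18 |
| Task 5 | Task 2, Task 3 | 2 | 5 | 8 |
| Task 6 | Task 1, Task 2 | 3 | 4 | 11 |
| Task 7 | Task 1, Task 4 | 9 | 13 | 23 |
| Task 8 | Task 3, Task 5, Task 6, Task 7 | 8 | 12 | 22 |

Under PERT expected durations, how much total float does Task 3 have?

te_Task 1 = (2 + 4·6 + 10)/6 = 36/6 = 6
te_Task 2 = (7 + 4·12 + 23)/6 = 78/6 = 13
te_Task 3 = (7 + 4·11 + 21)/6 = 72/6 = 12
te_Task 4 = (6 + 4·12 + 18)/6 = 72/6 = 12
te_Task 5 = (2 + 4·5 + 8)/6 = 30/6 = 5
te_Task 6 = (3 + 4·4 + 11)/6 = 30/6 = 5
te_Task 7 = (9 + 4·13 + 23)/6 = 84/6 = 14
te_Task 8 = (8 + 4·12 + 22)/6 = 78/6 = 13

Forward pass:
ES_Task 1 = 0; EF_Task 1 = 6
ES_Task 2 = 0; EF_Task 2 = 13
ES_Task 3 = 0; EF_Task 3 = 12
ES_Task 4 = 0; EF_Task 4 = 12
ES_Task 5 = max(EF_Task 2=13, EF_Task 3=12) = 13; EF_Task 5 = 13+5 = 18
ES_Task 6 = max(EF_Task 1=6, EF_Task 2=13) = 13; EF_Task 6 = 13+5 = 18
ES_Task 7 = max(EF_Task 1=6, EF_Task 4=12) = 12; EF_Task 7 = 12+14 = 26
ES_Task 8 = max(EF_Task 3=12, EF_Task 5=18, EF_Task 6=18, EF_Task 7=26) = 26; EF_Task 8 = 26+13 = 39
Expected project duration μ = 39 weeks. Critical path: Task 4 → Task 7 → Task 8.

Backward pass:
LF_Task 8 = 39; LS_Task 8 = 39−13 = 26
LF_Task 7 = LS_Task 8 = 26; LS_Task 7 = 26−14 = 12
LF_Task 6 = LS_Task 8 = 26; LS_Task 6 = 26−5 = 21
LF_Task 5 = LS_Task 8 = 26; LS_Task 5 = 26−5 = 21
LF_Task 4 = LS_Task 7 = 12; LS_Task 4 = 12−12 = 0
LF_Task 3 = min(LS_Task 5=21, LS_Task 8=26) = 21; LS_Task 3 = 21−12 = 9
LF_Task 2 = min(LS_Task 5=21, LS_Task 6=21) = 21; LS_Task 2 = 21−13 = 8
LF_Task 1 = min(LS_Task 6=21, LS_Task 7=12) = 12; LS_Task 1 = 12−6 = 6
Slack_Task 3 = LS_Task 3 − ES_Task 3 = 9 − 0 = 9

9 weeks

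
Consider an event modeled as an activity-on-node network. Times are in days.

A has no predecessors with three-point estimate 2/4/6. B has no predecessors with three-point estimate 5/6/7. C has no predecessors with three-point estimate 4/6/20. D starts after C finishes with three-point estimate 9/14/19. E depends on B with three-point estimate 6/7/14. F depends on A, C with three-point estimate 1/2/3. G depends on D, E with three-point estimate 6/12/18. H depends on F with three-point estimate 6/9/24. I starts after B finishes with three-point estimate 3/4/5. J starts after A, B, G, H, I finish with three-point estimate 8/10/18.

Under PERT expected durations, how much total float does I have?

24 days

te_A = (2 + 4·4 + 6)/6 = 24/6 = 4
te_B = (5 + 4·6 + 7)/6 = 36/6 = 6
te_C = (4 + 4·6 + 20)/6 = 48/6 = 8
te_D = (9 + 4·14 + 19)/6 = 84/6 = 14
te_E = (6 + 4·7 + 14)/6 = 48/6 = 8
te_F = (1 + 4·2 + 3)/6 = 12/6 = 2
te_G = (6 + 4·12 + 18)/6 = 72/6 = 12
te_H = (6 + 4·9 + 24)/6 = 66/6 = 11
te_I = (3 + 4·4 + 5)/6 = 24/6 = 4
te_J = (8 + 4·10 + 18)/6 = 66/6 = 11

Forward pass:
ES_A = 0; EF_A = 4
ES_B = 0; EF_B = 6
ES_C = 0; EF_C = 8
ES_D = 8; EF_D = 8+14 = 22
ES_E = 6; EF_E = 6+8 = 14
ES_F = max(EF_A=4, EF_C=8) = 8; EF_F = 8+2 = 10
ES_G = max(EF_D=22, EF_E=14) = 22; EF_G = 22+12 = 34
ES_H = 10; EF_H = 10+11 = 21
ES_I = 6; EF_I = 6+4 = 10
ES_J = max(EF_A=4, EF_B=6, EF_G=34, EF_H=21, EF_I=10) = 34; EF_J = 34+11 = 45
Expected project duration μ = 45 days. Critical path: C → D → G → J.

Backward pass:
LF_J = 45; LS_J = 45−11 = 34
LF_I = LS_J = 34; LS_I = 34−4 = 30
LF_H = LS_J = 34; LS_H = 34−11 = 23
LF_G = LS_J = 34; LS_G = 34−12 = 22
LF_F = LS_H = 23; LS_F = 23−2 = 21
LF_E = LS_G = 22; LS_E = 22−8 = 14
LF_D = LS_G = 22; LS_D = 22−14 = 8
LF_C = min(LS_D=8, LS_F=21) = 8; LS_C = 8−8 = 0
LF_B = min(LS_E=14, LS_I=30, LS_J=34) = 14; LS_B = 14−6 = 8
LF_A = min(LS_F=21, LS_J=34) = 21; LS_A = 21−4 = 17
Slack_I = LS_I − ES_I = 30 − 6 = 24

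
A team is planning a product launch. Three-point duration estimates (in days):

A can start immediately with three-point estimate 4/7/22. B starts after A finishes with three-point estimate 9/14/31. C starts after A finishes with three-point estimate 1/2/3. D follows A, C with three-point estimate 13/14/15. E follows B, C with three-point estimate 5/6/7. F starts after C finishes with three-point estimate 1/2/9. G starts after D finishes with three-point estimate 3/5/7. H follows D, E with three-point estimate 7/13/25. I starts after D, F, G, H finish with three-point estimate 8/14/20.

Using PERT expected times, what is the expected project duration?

te_A = (4 + 4·7 + 22)/6 = 54/6 = 9
te_B = (9 + 4·14 + 31)/6 = 96/6 = 16
te_C = (1 + 4·2 + 3)/6 = 12/6 = 2
te_D = (13 + 4·14 + 15)/6 = 84/6 = 14
te_E = (5 + 4·6 + 7)/6 = 36/6 = 6
te_F = (1 + 4·2 + 9)/6 = 18/6 = 3
te_G = (3 + 4·5 + 7)/6 = 30/6 = 5
te_H = (7 + 4·13 + 25)/6 = 84/6 = 14
te_I = (8 + 4·14 + 20)/6 = 84/6 = 14

Forward pass:
ES_A = 0; EF_A = 9
ES_B = 9; EF_B = 9+16 = 25
ES_C = 9; EF_C = 9+2 = 11
ES_D = max(EF_A=9, EF_C=11) = 11; EF_D = 11+14 = 25
ES_E = max(EF_B=25, EF_C=11) = 25; EF_E = 25+6 = 31
ES_F = 11; EF_F = 11+3 = 14
ES_G = 25; EF_G = 25+5 = 30
ES_H = max(EF_D=25, EF_E=31) = 31; EF_H = 31+14 = 45
ES_I = max(EF_D=25, EF_F=14, EF_G=30, EF_H=45) = 45; EF_I = 45+14 = 59
Expected project duration μ = 59 days. Critical path: A → B → E → H → I.

59 days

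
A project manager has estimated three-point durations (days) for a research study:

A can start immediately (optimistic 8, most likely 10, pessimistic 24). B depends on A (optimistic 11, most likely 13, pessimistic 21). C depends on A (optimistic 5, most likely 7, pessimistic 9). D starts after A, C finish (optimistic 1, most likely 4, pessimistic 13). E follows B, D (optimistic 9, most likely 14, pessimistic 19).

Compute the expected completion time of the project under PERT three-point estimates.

40 days

te_A = (8 + 4·10 + 24)/6 = 72/6 = 12
te_B = (11 + 4·13 + 21)/6 = 84/6 = 14
te_C = (5 + 4·7 + 9)/6 = 42/6 = 7
te_D = (1 + 4·4 + 13)/6 = 30/6 = 5
te_E = (9 + 4·14 + 19)/6 = 84/6 = 14

Forward pass:
ES_A = 0; EF_A = 12
ES_B = 12; EF_B = 12+14 = 26
ES_C = 12; EF_C = 12+7 = 19
ES_D = max(EF_A=12, EF_C=19) = 19; EF_D = 19+5 = 24
ES_E = max(EF_B=26, EF_D=24) = 26; EF_E = 26+14 = 40
Expected project duration μ = 40 days. Critical path: A → B → E.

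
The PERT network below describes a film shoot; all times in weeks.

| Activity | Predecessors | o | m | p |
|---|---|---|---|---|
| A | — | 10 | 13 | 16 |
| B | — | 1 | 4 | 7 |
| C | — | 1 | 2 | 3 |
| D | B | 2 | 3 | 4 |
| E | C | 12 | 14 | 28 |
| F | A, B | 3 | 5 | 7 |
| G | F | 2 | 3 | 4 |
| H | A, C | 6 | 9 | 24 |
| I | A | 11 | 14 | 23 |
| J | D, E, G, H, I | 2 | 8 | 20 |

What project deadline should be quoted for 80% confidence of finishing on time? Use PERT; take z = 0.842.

te_A = (10 + 4·13 + 16)/6 = 78/6 = 13; σ²_A = ((16−10)/6)² = 1.000
te_B = (1 + 4·4 + 7)/6 = 24/6 = 4; σ²_B = ((7−1)/6)² = 1.000
te_C = (1 + 4·2 + 3)/6 = 12/6 = 2; σ²_C = ((3−1)/6)² = 0.111
te_D = (2 + 4·3 + 4)/6 = 18/6 = 3; σ²_D = ((4−2)/6)² = 0.111
te_E = (12 + 4·14 + 28)/6 = 96/6 = 16; σ²_E = ((28−12)/6)² = 7.111
te_F = (3 + 4·5 + 7)/6 = 30/6 = 5; σ²_F = ((7−3)/6)² = 0.444
te_G = (2 + 4·3 + 4)/6 = 18/6 = 3; σ²_G = ((4−2)/6)² = 0.111
te_H = (6 + 4·9 + 24)/6 = 66/6 = 11; σ²_H = ((24−6)/6)² = 9.000
te_I = (11 + 4·14 + 23)/6 = 90/6 = 15; σ²_I = ((23−11)/6)² = 4.000
te_J = (2 + 4·8 + 20)/6 = 54/6 = 9; σ²_J = ((20−2)/6)² = 9.000

Forward pass:
ES_A = 0; EF_A = 13
ES_B = 0; EF_B = 4
ES_C = 0; EF_C = 2
ES_D = 4; EF_D = 4+3 = 7
ES_E = 2; EF_E = 2+16 = 18
ES_F = max(EF_A=13, EF_B=4) = 13; EF_F = 13+5 = 18
ES_G = 18; EF_G = 18+3 = 21
ES_H = max(EF_A=13, EF_C=2) = 13; EF_H = 13+11 = 24
ES_I = 13; EF_I = 13+15 = 28
ES_J = max(EF_D=7, EF_E=18, EF_G=21, EF_H=24, EF_I=28) = 28; EF_J = 28+9 = 37
Expected project duration μ = 37 weeks. Critical path: A → I → J.

Variance along critical path = 1.000 + 4.000 + 9.000 = 14.000; σ = 3.742 weeks.
D = μ + z·σ = 37 + 0.842·3.742 = 40.2 weeks

40.2 weeks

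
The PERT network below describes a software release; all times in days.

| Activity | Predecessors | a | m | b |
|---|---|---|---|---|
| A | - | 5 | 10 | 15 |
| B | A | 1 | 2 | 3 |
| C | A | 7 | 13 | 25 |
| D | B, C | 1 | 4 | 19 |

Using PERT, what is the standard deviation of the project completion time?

4.56 days

te_A = (5 + 4·10 + 15)/6 = 60/6 = 10; σ²_A = ((15−5)/6)² = 2.778
te_B = (1 + 4·2 + 3)/6 = 12/6 = 2; σ²_B = ((3−1)/6)² = 0.111
te_C = (7 + 4·13 + 25)/6 = 84/6 = 14; σ²_C = ((25−7)/6)² = 9.000
te_D = (1 + 4·4 + 19)/6 = 36/6 = 6; σ²_D = ((19−1)/6)² = 9.000

Forward pass:
ES_A = 0; EF_A = 10
ES_B = 10; EF_B = 10+2 = 12
ES_C = 10; EF_C = 10+14 = 24
ES_D = max(EF_B=12, EF_C=24) = 24; EF_D = 24+6 = 30
Expected project duration μ = 30 days. Critical path: A → C → D.

Variance along critical path = 2.778 + 9.000 + 9.000 = 20.778
σ = √20.778 = 4.558 days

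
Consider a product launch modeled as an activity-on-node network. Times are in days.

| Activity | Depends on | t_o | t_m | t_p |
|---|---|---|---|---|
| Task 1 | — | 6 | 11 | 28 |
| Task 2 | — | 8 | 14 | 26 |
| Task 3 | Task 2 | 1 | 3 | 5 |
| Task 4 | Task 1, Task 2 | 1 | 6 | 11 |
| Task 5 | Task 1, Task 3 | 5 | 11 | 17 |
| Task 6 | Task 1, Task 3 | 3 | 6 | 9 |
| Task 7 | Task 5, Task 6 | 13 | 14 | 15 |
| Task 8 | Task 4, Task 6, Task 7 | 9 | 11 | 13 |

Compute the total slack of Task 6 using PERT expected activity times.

5 days

te_Task 1 = (6 + 4·11 + 28)/6 = 78/6 = 13
te_Task 2 = (8 + 4·14 + 26)/6 = 90/6 = 15
te_Task 3 = (1 + 4·3 + 5)/6 = 18/6 = 3
te_Task 4 = (1 + 4·6 + 11)/6 = 36/6 = 6
te_Task 5 = (5 + 4·11 + 17)/6 = 66/6 = 11
te_Task 6 = (3 + 4·6 + 9)/6 = 36/6 = 6
te_Task 7 = (13 + 4·14 + 15)/6 = 84/6 = 14
te_Task 8 = (9 + 4·11 + 13)/6 = 66/6 = 11

Forward pass:
ES_Task 1 = 0; EF_Task 1 = 13
ES_Task 2 = 0; EF_Task 2 = 15
ES_Task 3 = 15; EF_Task 3 = 15+3 = 18
ES_Task 4 = max(EF_Task 1=13, EF_Task 2=15) = 15; EF_Task 4 = 15+6 = 21
ES_Task 5 = max(EF_Task 1=13, EF_Task 3=18) = 18; EF_Task 5 = 18+11 = 29
ES_Task 6 = max(EF_Task 1=13, EF_Task 3=18) = 18; EF_Task 6 = 18+6 = 24
ES_Task 7 = max(EF_Task 5=29, EF_Task 6=24) = 29; EF_Task 7 = 29+14 = 43
ES_Task 8 = max(EF_Task 4=21, EF_Task 6=24, EF_Task 7=43) = 43; EF_Task 8 = 43+11 = 54
Expected project duration μ = 54 days. Critical path: Task 2 → Task 3 → Task 5 → Task 7 → Task 8.

Backward pass:
LF_Task 8 = 54; LS_Task 8 = 54−11 = 43
LF_Task 7 = LS_Task 8 = 43; LS_Task 7 = 43−14 = 29
LF_Task 6 = min(LS_Task 7=29, LS_Task 8=43) = 29; LS_Task 6 = 29−6 = 23
LF_Task 5 = LS_Task 7 = 29; LS_Task 5 = 29−11 = 18
LF_Task 4 = LS_Task 8 = 43; LS_Task 4 = 43−6 = 37
LF_Task 3 = min(LS_Task 5=18, LS_Task 6=23) = 18; LS_Task 3 = 18−3 = 15
LF_Task 2 = min(LS_Task 3=15, LS_Task 4=37) = 15; LS_Task 2 = 15−15 = 0
LF_Task 1 = min(LS_Task 4=37, LS_Task 5=18, LS_Task 6=23) = 18; LS_Task 1 = 18−13 = 5
Slack_Task 6 = LS_Task 6 − ES_Task 6 = 23 − 18 = 5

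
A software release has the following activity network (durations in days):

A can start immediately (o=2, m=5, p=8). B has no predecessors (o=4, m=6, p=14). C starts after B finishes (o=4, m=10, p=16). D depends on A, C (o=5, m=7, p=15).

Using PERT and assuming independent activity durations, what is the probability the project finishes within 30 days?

0.947

te_A = (2 + 4·5 + 8)/6 = 30/6 = 5; σ²_A = ((8−2)/6)² = 1.000
te_B = (4 + 4·6 + 14)/6 = 42/6 = 7; σ²_B = ((14−4)/6)² = 2.778
te_C = (4 + 4·10 + 16)/6 = 60/6 = 10; σ²_C = ((16−4)/6)² = 4.000
te_D = (5 + 4·7 + 15)/6 = 48/6 = 8; σ²_D = ((15−5)/6)² = 2.778

Forward pass:
ES_A = 0; EF_A = 5
ES_B = 0; EF_B = 7
ES_C = 7; EF_C = 7+10 = 17
ES_D = max(EF_A=5, EF_C=17) = 17; EF_D = 17+8 = 25
Expected project duration μ = 25 days. Critical path: B → C → D.

Variance along critical path = 2.778 + 4.000 + 2.778 = 9.556; σ = √9.556 = 3.091 days.
Z = (30 − 25) / 3.091 = 1.617
P(T ≤ 30) = Φ(1.617) ≈ 0.947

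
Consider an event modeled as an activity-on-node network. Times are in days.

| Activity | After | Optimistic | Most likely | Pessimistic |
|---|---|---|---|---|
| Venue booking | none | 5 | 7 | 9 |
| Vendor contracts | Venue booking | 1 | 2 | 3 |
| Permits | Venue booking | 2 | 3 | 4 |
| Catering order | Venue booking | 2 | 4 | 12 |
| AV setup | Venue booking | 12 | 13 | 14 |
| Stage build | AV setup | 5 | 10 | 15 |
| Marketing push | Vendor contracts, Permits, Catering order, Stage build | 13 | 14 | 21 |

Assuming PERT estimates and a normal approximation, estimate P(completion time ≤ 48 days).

0.908

te_Venue booking = (5 + 4·7 + 9)/6 = 42/6 = 7; σ²_Venue booking = ((9−5)/6)² = 0.444
te_Vendor contracts = (1 + 4·2 + 3)/6 = 12/6 = 2; σ²_Vendor contracts = ((3−1)/6)² = 0.111
te_Permits = (2 + 4·3 + 4)/6 = 18/6 = 3; σ²_Permits = ((4−2)/6)² = 0.111
te_Catering order = (2 + 4·4 + 12)/6 = 30/6 = 5; σ²_Catering order = ((12−2)/6)² = 2.778
te_AV setup = (12 + 4·13 + 14)/6 = 78/6 = 13; σ²_AV setup = ((14−12)/6)² = 0.111
te_Stage build = (5 + 4·10 + 15)/6 = 60/6 = 10; σ²_Stage build = ((15−5)/6)² = 2.778
te_Marketing push = (13 + 4·14 + 21)/6 = 90/6 = 15; σ²_Marketing push = ((21−13)/6)² = 1.778

Forward pass:
ES_Venue booking = 0; EF_Venue booking = 7
ES_Vendor contracts = 7; EF_Vendor contracts = 7+2 = 9
ES_Permits = 7; EF_Permits = 7+3 = 10
ES_Catering order = 7; EF_Catering order = 7+5 = 12
ES_AV setup = 7; EF_AV setup = 7+13 = 20
ES_Stage build = 20; EF_Stage build = 20+10 = 30
ES_Marketing push = max(EF_Vendor contracts=9, EF_Permits=10, EF_Catering order=12, EF_Stage build=30) = 30; EF_Marketing push = 30+15 = 45
Expected project duration μ = 45 days. Critical path: Venue booking → AV setup → Stage build → Marketing push.

Variance along critical path = 0.444 + 0.111 + 2.778 + 1.778 = 5.111; σ = √5.111 = 2.261 days.
Z = (48 − 45) / 2.261 = 1.327
P(T ≤ 48) = Φ(1.327) ≈ 0.908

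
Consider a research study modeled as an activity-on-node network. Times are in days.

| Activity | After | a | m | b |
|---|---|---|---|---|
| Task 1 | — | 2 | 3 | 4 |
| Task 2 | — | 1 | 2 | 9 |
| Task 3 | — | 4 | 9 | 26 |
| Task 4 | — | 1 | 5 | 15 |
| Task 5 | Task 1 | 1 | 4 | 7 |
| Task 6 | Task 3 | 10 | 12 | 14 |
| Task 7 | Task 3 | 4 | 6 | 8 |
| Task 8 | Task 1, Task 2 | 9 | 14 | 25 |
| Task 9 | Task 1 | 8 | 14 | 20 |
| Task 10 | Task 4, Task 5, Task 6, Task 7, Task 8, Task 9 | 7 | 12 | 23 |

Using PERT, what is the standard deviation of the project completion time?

te_Task 1 = (2 + 4·3 + 4)/6 = 18/6 = 3; σ²_Task 1 = ((4−2)/6)² = 0.111
te_Task 2 = (1 + 4·2 + 9)/6 = 18/6 = 3; σ²_Task 2 = ((9−1)/6)² = 1.778
te_Task 3 = (4 + 4·9 + 26)/6 = 66/6 = 11; σ²_Task 3 = ((26−4)/6)² = 13.444
te_Task 4 = (1 + 4·5 + 15)/6 = 36/6 = 6; σ²_Task 4 = ((15−1)/6)² = 5.444
te_Task 5 = (1 + 4·4 + 7)/6 = 24/6 = 4; σ²_Task 5 = ((7−1)/6)² = 1.000
te_Task 6 = (10 + 4·12 + 14)/6 = 72/6 = 12; σ²_Task 6 = ((14−10)/6)² = 0.444
te_Task 7 = (4 + 4·6 + 8)/6 = 36/6 = 6; σ²_Task 7 = ((8−4)/6)² = 0.444
te_Task 8 = (9 + 4·14 + 25)/6 = 90/6 = 15; σ²_Task 8 = ((25−9)/6)² = 7.111
te_Task 9 = (8 + 4·14 + 20)/6 = 84/6 = 14; σ²_Task 9 = ((20−8)/6)² = 4.000
te_Task 10 = (7 + 4·12 + 23)/6 = 78/6 = 13; σ²_Task 10 = ((23−7)/6)² = 7.111

Forward pass:
ES_Task 1 = 0; EF_Task 1 = 3
ES_Task 2 = 0; EF_Task 2 = 3
ES_Task 3 = 0; EF_Task 3 = 11
ES_Task 4 = 0; EF_Task 4 = 6
ES_Task 5 = 3; EF_Task 5 = 3+4 = 7
ES_Task 6 = 11; EF_Task 6 = 11+12 = 23
ES_Task 7 = 11; EF_Task 7 = 11+6 = 17
ES_Task 8 = max(EF_Task 1=3, EF_Task 2=3) = 3; EF_Task 8 = 3+15 = 18
ES_Task 9 = 3; EF_Task 9 = 3+14 = 17
ES_Task 10 = max(EF_Task 4=6, EF_Task 5=7, EF_Task 6=23, EF_Task 7=17, EF_Task 8=18, EF_Task 9=17) = 23; EF_Task 10 = 23+13 = 36
Expected project duration μ = 36 days. Critical path: Task 3 → Task 6 → Task 10.

Variance along critical path = 13.444 + 0.444 + 7.111 = 21.000
σ = √21.000 = 4.583 days

4.58 days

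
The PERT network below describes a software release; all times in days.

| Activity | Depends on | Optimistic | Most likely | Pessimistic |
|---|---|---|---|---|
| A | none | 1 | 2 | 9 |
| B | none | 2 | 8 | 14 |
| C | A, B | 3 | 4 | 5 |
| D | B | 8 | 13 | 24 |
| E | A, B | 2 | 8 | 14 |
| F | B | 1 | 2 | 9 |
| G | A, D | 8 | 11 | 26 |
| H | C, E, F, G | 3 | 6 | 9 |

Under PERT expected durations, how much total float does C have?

te_A = (1 + 4·2 + 9)/6 = 18/6 = 3
te_B = (2 + 4·8 + 14)/6 = 48/6 = 8
te_C = (3 + 4·4 + 5)/6 = 24/6 = 4
te_D = (8 + 4·13 + 24)/6 = 84/6 = 14
te_E = (2 + 4·8 + 14)/6 = 48/6 = 8
te_F = (1 + 4·2 + 9)/6 = 18/6 = 3
te_G = (8 + 4·11 + 26)/6 = 78/6 = 13
te_H = (3 + 4·6 + 9)/6 = 36/6 = 6

Forward pass:
ES_A = 0; EF_A = 3
ES_B = 0; EF_B = 8
ES_C = max(EF_A=3, EF_B=8) = 8; EF_C = 8+4 = 12
ES_D = 8; EF_D = 8+14 = 22
ES_E = max(EF_A=3, EF_B=8) = 8; EF_E = 8+8 = 16
ES_F = 8; EF_F = 8+3 = 11
ES_G = max(EF_A=3, EF_D=22) = 22; EF_G = 22+13 = 35
ES_H = max(EF_C=12, EF_E=16, EF_F=11, EF_G=35) = 35; EF_H = 35+6 = 41
Expected project duration μ = 41 days. Critical path: B → D → G → H.

Backward pass:
LF_H = 41; LS_H = 41−6 = 35
LF_G = LS_H = 35; LS_G = 35−13 = 22
LF_F = LS_H = 35; LS_F = 35−3 = 32
LF_E = LS_H = 35; LS_E = 35−8 = 27
LF_D = LS_G = 22; LS_D = 22−14 = 8
LF_C = LS_H = 35; LS_C = 35−4 = 31
LF_B = min(LS_C=31, LS_D=8, LS_E=27, LS_F=32) = 8; LS_B = 8−8 = 0
LF_A = min(LS_C=31, LS_E=27, LS_G=22) = 22; LS_A = 22−3 = 19
Slack_C = LS_C − ES_C = 31 − 8 = 23

23 days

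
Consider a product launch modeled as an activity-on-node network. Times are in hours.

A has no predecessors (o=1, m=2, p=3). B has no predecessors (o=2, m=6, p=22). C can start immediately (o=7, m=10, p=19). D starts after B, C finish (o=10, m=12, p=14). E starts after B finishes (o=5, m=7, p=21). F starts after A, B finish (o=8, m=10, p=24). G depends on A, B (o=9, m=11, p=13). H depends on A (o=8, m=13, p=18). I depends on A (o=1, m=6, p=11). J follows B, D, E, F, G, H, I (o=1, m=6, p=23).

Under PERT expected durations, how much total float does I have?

te_A = (1 + 4·2 + 3)/6 = 12/6 = 2
te_B = (2 + 4·6 + 22)/6 = 48/6 = 8
te_C = (7 + 4·10 + 19)/6 = 66/6 = 11
te_D = (10 + 4·12 + 14)/6 = 72/6 = 12
te_E = (5 + 4·7 + 21)/6 = 54/6 = 9
te_F = (8 + 4·10 + 24)/6 = 72/6 = 12
te_G = (9 + 4·11 + 13)/6 = 66/6 = 11
te_H = (8 + 4·13 + 18)/6 = 78/6 = 13
te_I = (1 + 4·6 + 11)/6 = 36/6 = 6
te_J = (1 + 4·6 + 23)/6 = 48/6 = 8

Forward pass:
ES_A = 0; EF_A = 2
ES_B = 0; EF_B = 8
ES_C = 0; EF_C = 11
ES_D = max(EF_B=8, EF_C=11) = 11; EF_D = 11+12 = 23
ES_E = 8; EF_E = 8+9 = 17
ES_F = max(EF_A=2, EF_B=8) = 8; EF_F = 8+12 = 20
ES_G = max(EF_A=2, EF_B=8) = 8; EF_G = 8+11 = 19
ES_H = 2; EF_H = 2+13 = 15
ES_I = 2; EF_I = 2+6 = 8
ES_J = max(EF_B=8, EF_D=23, EF_E=17, EF_F=20, EF_G=19, EF_H=15, EF_I=8) = 23; EF_J = 23+8 = 31
Expected project duration μ = 31 hours. Critical path: C → D → J.

Backward pass:
LF_J = 31; LS_J = 31−8 = 23
LF_I = LS_J = 23; LS_I = 23−6 = 17
LF_H = LS_J = 23; LS_H = 23−13 = 10
LF_G = LS_J = 23; LS_G = 23−11 = 12
LF_F = LS_J = 23; LS_F = 23−12 = 11
LF_E = LS_J = 23; LS_E = 23−9 = 14
LF_D = LS_J = 23; LS_D = 23−12 = 11
LF_C = LS_D = 11; LS_C = 11−11 = 0
LF_B = min(LS_D=11, LS_E=14, LS_F=11, LS_G=12, LS_J=23) = 11; LS_B = 11−8 = 3
LF_A = min(LS_F=11, LS_G=12, LS_H=10, LS_I=17) = 10; LS_A = 10−2 = 8
Slack_I = LS_I − ES_I = 17 − 2 = 15

15 hours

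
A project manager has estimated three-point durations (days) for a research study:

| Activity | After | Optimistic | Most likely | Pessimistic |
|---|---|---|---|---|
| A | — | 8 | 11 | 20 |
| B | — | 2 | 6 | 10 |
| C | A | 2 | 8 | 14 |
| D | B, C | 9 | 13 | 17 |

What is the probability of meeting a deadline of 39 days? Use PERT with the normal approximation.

te_A = (8 + 4·11 + 20)/6 = 72/6 = 12; σ²_A = ((20−8)/6)² = 4.000
te_B = (2 + 4·6 + 10)/6 = 36/6 = 6; σ²_B = ((10−2)/6)² = 1.778
te_C = (2 + 4·8 + 14)/6 = 48/6 = 8; σ²_C = ((14−2)/6)² = 4.000
te_D = (9 + 4·13 + 17)/6 = 78/6 = 13; σ²_D = ((17−9)/6)² = 1.778

Forward pass:
ES_A = 0; EF_A = 12
ES_B = 0; EF_B = 6
ES_C = 12; EF_C = 12+8 = 20
ES_D = max(EF_B=6, EF_C=20) = 20; EF_D = 20+13 = 33
Expected project duration μ = 33 days. Critical path: A → C → D.

Variance along critical path = 4.000 + 4.000 + 1.778 = 9.778; σ = √9.778 = 3.127 days.
Z = (39 − 33) / 3.127 = 1.919
P(T ≤ 39) = Φ(1.919) ≈ 0.972

0.972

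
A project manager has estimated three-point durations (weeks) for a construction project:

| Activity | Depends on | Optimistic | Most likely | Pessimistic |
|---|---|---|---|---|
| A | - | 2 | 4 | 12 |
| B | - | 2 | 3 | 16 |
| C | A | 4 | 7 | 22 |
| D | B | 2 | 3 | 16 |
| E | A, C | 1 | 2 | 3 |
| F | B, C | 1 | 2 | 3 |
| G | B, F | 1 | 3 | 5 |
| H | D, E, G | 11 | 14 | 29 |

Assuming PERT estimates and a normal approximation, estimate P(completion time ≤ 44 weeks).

te_A = (2 + 4·4 + 12)/6 = 30/6 = 5; σ²_A = ((12−2)/6)² = 2.778
te_B = (2 + 4·3 + 16)/6 = 30/6 = 5; σ²_B = ((16−2)/6)² = 5.444
te_C = (4 + 4·7 + 22)/6 = 54/6 = 9; σ²_C = ((22−4)/6)² = 9.000
te_D = (2 + 4·3 + 16)/6 = 30/6 = 5; σ²_D = ((16−2)/6)² = 5.444
te_E = (1 + 4·2 + 3)/6 = 12/6 = 2; σ²_E = ((3−1)/6)² = 0.111
te_F = (1 + 4·2 + 3)/6 = 12/6 = 2; σ²_F = ((3−1)/6)² = 0.111
te_G = (1 + 4·3 + 5)/6 = 18/6 = 3; σ²_G = ((5−1)/6)² = 0.444
te_H = (11 + 4·14 + 29)/6 = 96/6 = 16; σ²_H = ((29−11)/6)² = 9.000

Forward pass:
ES_A = 0; EF_A = 5
ES_B = 0; EF_B = 5
ES_C = 5; EF_C = 5+9 = 14
ES_D = 5; EF_D = 5+5 = 10
ES_E = max(EF_A=5, EF_C=14) = 14; EF_E = 14+2 = 16
ES_F = max(EF_B=5, EF_C=14) = 14; EF_F = 14+2 = 16
ES_G = max(EF_B=5, EF_F=16) = 16; EF_G = 16+3 = 19
ES_H = max(EF_D=10, EF_E=16, EF_G=19) = 19; EF_H = 19+16 = 35
Expected project duration μ = 35 weeks. Critical path: A → C → F → G → H.

Variance along critical path = 2.778 + 9.000 + 0.111 + 0.444 + 9.000 = 21.333; σ = √21.333 = 4.619 weeks.
Z = (44 − 35) / 4.619 = 1.949
P(T ≤ 44) = Φ(1.949) ≈ 0.974

0.974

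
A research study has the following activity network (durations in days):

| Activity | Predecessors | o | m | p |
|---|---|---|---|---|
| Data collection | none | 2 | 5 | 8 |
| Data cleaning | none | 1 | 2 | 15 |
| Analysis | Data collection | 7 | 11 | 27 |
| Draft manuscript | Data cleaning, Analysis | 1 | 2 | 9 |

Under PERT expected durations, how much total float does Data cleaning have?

te_Data collection = (2 + 4·5 + 8)/6 = 30/6 = 5
te_Data cleaning = (1 + 4·2 + 15)/6 = 24/6 = 4
te_Analysis = (7 + 4·11 + 27)/6 = 78/6 = 13
te_Draft manuscript = (1 + 4·2 + 9)/6 = 18/6 = 3

Forward pass:
ES_Data collection = 0; EF_Data collection = 5
ES_Data cleaning = 0; EF_Data cleaning = 4
ES_Analysis = 5; EF_Analysis = 5+13 = 18
ES_Draft manuscript = max(EF_Data cleaning=4, EF_Analysis=18) = 18; EF_Draft manuscript = 18+3 = 21
Expected project duration μ = 21 days. Critical path: Data collection → Analysis → Draft manuscript.

Backward pass:
LF_Draft manuscript = 21; LS_Draft manuscript = 21−3 = 18
LF_Analysis = LS_Draft manuscript = 18; LS_Analysis = 18−13 = 5
LF_Data cleaning = LS_Draft manuscript = 18; LS_Data cleaning = 18−4 = 14
LF_Data collection = LS_Analysis = 5; LS_Data collection = 5−5 = 0
Slack_Data cleaning = LS_Data cleaning − ES_Data cleaning = 14 − 0 = 14

14 days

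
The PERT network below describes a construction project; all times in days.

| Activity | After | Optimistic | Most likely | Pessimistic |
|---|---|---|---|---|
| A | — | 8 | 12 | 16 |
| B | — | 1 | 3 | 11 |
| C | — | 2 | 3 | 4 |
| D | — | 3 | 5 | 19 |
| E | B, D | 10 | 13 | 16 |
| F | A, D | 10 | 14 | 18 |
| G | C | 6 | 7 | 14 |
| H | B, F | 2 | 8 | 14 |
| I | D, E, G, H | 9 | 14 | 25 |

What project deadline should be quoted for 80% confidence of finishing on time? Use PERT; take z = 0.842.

52.2 days

te_A = (8 + 4·12 + 16)/6 = 72/6 = 12; σ²_A = ((16−8)/6)² = 1.778
te_B = (1 + 4·3 + 11)/6 = 24/6 = 4; σ²_B = ((11−1)/6)² = 2.778
te_C = (2 + 4·3 + 4)/6 = 18/6 = 3; σ²_C = ((4−2)/6)² = 0.111
te_D = (3 + 4·5 + 19)/6 = 42/6 = 7; σ²_D = ((19−3)/6)² = 7.111
te_E = (10 + 4·13 + 16)/6 = 78/6 = 13; σ²_E = ((16−10)/6)² = 1.000
te_F = (10 + 4·14 + 18)/6 = 84/6 = 14; σ²_F = ((18−10)/6)² = 1.778
te_G = (6 + 4·7 + 14)/6 = 48/6 = 8; σ²_G = ((14−6)/6)² = 1.778
te_H = (2 + 4·8 + 14)/6 = 48/6 = 8; σ²_H = ((14−2)/6)² = 4.000
te_I = (9 + 4·14 + 25)/6 = 90/6 = 15; σ²_I = ((25−9)/6)² = 7.111

Forward pass:
ES_A = 0; EF_A = 12
ES_B = 0; EF_B = 4
ES_C = 0; EF_C = 3
ES_D = 0; EF_D = 7
ES_E = max(EF_B=4, EF_D=7) = 7; EF_E = 7+13 = 20
ES_F = max(EF_A=12, EF_D=7) = 12; EF_F = 12+14 = 26
ES_G = 3; EF_G = 3+8 = 11
ES_H = max(EF_B=4, EF_F=26) = 26; EF_H = 26+8 = 34
ES_I = max(EF_D=7, EF_E=20, EF_G=11, EF_H=34) = 34; EF_I = 34+15 = 49
Expected project duration μ = 49 days. Critical path: A → F → H → I.

Variance along critical path = 1.778 + 1.778 + 4.000 + 7.111 = 14.667; σ = 3.830 days.
D = μ + z·σ = 49 + 0.842·3.830 = 52.2 days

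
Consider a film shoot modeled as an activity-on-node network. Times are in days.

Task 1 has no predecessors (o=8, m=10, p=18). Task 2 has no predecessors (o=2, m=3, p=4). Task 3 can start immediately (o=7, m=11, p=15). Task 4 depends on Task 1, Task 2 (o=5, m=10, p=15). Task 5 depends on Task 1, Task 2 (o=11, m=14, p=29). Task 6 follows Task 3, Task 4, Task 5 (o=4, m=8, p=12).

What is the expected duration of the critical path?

35 days

te_Task 1 = (8 + 4·10 + 18)/6 = 66/6 = 11
te_Task 2 = (2 + 4·3 + 4)/6 = 18/6 = 3
te_Task 3 = (7 + 4·11 + 15)/6 = 66/6 = 11
te_Task 4 = (5 + 4·10 + 15)/6 = 60/6 = 10
te_Task 5 = (11 + 4·14 + 29)/6 = 96/6 = 16
te_Task 6 = (4 + 4·8 + 12)/6 = 48/6 = 8

Forward pass:
ES_Task 1 = 0; EF_Task 1 = 11
ES_Task 2 = 0; EF_Task 2 = 3
ES_Task 3 = 0; EF_Task 3 = 11
ES_Task 4 = max(EF_Task 1=11, EF_Task 2=3) = 11; EF_Task 4 = 11+10 = 21
ES_Task 5 = max(EF_Task 1=11, EF_Task 2=3) = 11; EF_Task 5 = 11+16 = 27
ES_Task 6 = max(EF_Task 3=11, EF_Task 4=21, EF_Task 5=27) = 27; EF_Task 6 = 27+8 = 35
Expected project duration μ = 35 days. Critical path: Task 1 → Task 5 → Task 6.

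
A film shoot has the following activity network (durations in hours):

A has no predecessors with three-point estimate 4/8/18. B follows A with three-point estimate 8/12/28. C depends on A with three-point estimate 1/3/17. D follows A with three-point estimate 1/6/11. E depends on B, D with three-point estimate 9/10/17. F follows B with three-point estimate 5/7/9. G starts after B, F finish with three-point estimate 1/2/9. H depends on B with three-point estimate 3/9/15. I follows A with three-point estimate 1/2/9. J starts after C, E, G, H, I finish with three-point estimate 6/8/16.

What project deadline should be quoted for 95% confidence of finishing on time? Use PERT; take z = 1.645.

50.6 hours

te_A = (4 + 4·8 + 18)/6 = 54/6 = 9; σ²_A = ((18−4)/6)² = 5.444
te_B = (8 + 4·12 + 28)/6 = 84/6 = 14; σ²_B = ((28−8)/6)² = 11.111
te_C = (1 + 4·3 + 17)/6 = 30/6 = 5; σ²_C = ((17−1)/6)² = 7.111
te_D = (1 + 4·6 + 11)/6 = 36/6 = 6; σ²_D = ((11−1)/6)² = 2.778
te_E = (9 + 4·10 + 17)/6 = 66/6 = 11; σ²_E = ((17−9)/6)² = 1.778
te_F = (5 + 4·7 + 9)/6 = 42/6 = 7; σ²_F = ((9−5)/6)² = 0.444
te_G = (1 + 4·2 + 9)/6 = 18/6 = 3; σ²_G = ((9−1)/6)² = 1.778
te_H = (3 + 4·9 + 15)/6 = 54/6 = 9; σ²_H = ((15−3)/6)² = 4.000
te_I = (1 + 4·2 + 9)/6 = 18/6 = 3; σ²_I = ((9−1)/6)² = 1.778
te_J = (6 + 4·8 + 16)/6 = 54/6 = 9; σ²_J = ((16−6)/6)² = 2.778

Forward pass:
ES_A = 0; EF_A = 9
ES_B = 9; EF_B = 9+14 = 23
ES_C = 9; EF_C = 9+5 = 14
ES_D = 9; EF_D = 9+6 = 15
ES_E = max(EF_B=23, EF_D=15) = 23; EF_E = 23+11 = 34
ES_F = 23; EF_F = 23+7 = 30
ES_G = max(EF_B=23, EF_F=30) = 30; EF_G = 30+3 = 33
ES_H = 23; EF_H = 23+9 = 32
ES_I = 9; EF_I = 9+3 = 12
ES_J = max(EF_C=14, EF_E=34, EF_G=33, EF_H=32, EF_I=12) = 34; EF_J = 34+9 = 43
Expected project duration μ = 43 hours. Critical path: A → B → E → J.

Variance along critical path = 5.444 + 11.111 + 1.778 + 2.778 = 21.111; σ = 4.595 hours.
D = μ + z·σ = 43 + 1.645·4.595 = 50.6 hours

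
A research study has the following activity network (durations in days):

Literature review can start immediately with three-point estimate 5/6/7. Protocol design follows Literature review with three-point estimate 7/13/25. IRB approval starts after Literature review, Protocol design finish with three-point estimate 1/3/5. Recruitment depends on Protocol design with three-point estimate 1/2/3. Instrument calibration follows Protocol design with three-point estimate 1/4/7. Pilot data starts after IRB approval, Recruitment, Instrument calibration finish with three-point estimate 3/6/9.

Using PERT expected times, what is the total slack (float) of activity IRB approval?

1 days

te_Literature review = (5 + 4·6 + 7)/6 = 36/6 = 6
te_Protocol design = (7 + 4·13 + 25)/6 = 84/6 = 14
te_IRB approval = (1 + 4·3 + 5)/6 = 18/6 = 3
te_Recruitment = (1 + 4·2 + 3)/6 = 12/6 = 2
te_Instrument calibration = (1 + 4·4 + 7)/6 = 24/6 = 4
te_Pilot data = (3 + 4·6 + 9)/6 = 36/6 = 6

Forward pass:
ES_Literature review = 0; EF_Literature review = 6
ES_Protocol design = 6; EF_Protocol design = 6+14 = 20
ES_IRB approval = max(EF_Literature review=6, EF_Protocol design=20) = 20; EF_IRB approval = 20+3 = 23
ES_Recruitment = 20; EF_Recruitment = 20+2 = 22
ES_Instrument calibration = 20; EF_Instrument calibration = 20+4 = 24
ES_Pilot data = max(EF_IRB approval=23, EF_Recruitment=22, EF_Instrument calibration=24) = 24; EF_Pilot data = 24+6 = 30
Expected project duration μ = 30 days. Critical path: Literature review → Protocol design → Instrument calibration → Pilot data.

Backward pass:
LF_Pilot data = 30; LS_Pilot data = 30−6 = 24
LF_Instrument calibration = LS_Pilot data = 24; LS_Instrument calibration = 24−4 = 20
LF_Recruitment = LS_Pilot data = 24; LS_Recruitment = 24−2 = 22
LF_IRB approval = LS_Pilot data = 24; LS_IRB approval = 24−3 = 21
LF_Protocol design = min(LS_IRB approval=21, LS_Recruitment=22, LS_Instrument calibration=20) = 20; LS_Protocol design = 20−14 = 6
LF_Literature review = min(LS_Protocol design=6, LS_IRB approval=21) = 6; LS_Literature review = 6−6 = 0
Slack_IRB approval = LS_IRB approval − ES_IRB approval = 21 − 20 = 1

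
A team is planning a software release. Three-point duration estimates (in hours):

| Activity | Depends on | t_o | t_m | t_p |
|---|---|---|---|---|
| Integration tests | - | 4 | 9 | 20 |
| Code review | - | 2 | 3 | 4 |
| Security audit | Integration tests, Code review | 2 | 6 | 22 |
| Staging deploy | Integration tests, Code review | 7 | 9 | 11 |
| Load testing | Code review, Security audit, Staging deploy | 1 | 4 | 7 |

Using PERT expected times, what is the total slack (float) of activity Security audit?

1 hours

te_Integration tests = (4 + 4·9 + 20)/6 = 60/6 = 10
te_Code review = (2 + 4·3 + 4)/6 = 18/6 = 3
te_Security audit = (2 + 4·6 + 22)/6 = 48/6 = 8
te_Staging deploy = (7 + 4·9 + 11)/6 = 54/6 = 9
te_Load testing = (1 + 4·4 + 7)/6 = 24/6 = 4

Forward pass:
ES_Integration tests = 0; EF_Integration tests = 10
ES_Code review = 0; EF_Code review = 3
ES_Security audit = max(EF_Integration tests=10, EF_Code review=3) = 10; EF_Security audit = 10+8 = 18
ES_Staging deploy = max(EF_Integration tests=10, EF_Code review=3) = 10; EF_Staging deploy = 10+9 = 19
ES_Load testing = max(EF_Code review=3, EF_Security audit=18, EF_Staging deploy=19) = 19; EF_Load testing = 19+4 = 23
Expected project duration μ = 23 hours. Critical path: Integration tests → Staging deploy → Load testing.

Backward pass:
LF_Load testing = 23; LS_Load testing = 23−4 = 19
LF_Staging deploy = LS_Load testing = 19; LS_Staging deploy = 19−9 = 10
LF_Security audit = LS_Load testing = 19; LS_Security audit = 19−8 = 11
LF_Code review = min(LS_Security audit=11, LS_Staging deploy=10, LS_Load testing=19) = 10; LS_Code review = 10−3 = 7
LF_Integration tests = min(LS_Security audit=11, LS_Staging deploy=10) = 10; LS_Integration tests = 10−10 = 0
Slack_Security audit = LS_Security audit − ES_Security audit = 11 − 10 = 1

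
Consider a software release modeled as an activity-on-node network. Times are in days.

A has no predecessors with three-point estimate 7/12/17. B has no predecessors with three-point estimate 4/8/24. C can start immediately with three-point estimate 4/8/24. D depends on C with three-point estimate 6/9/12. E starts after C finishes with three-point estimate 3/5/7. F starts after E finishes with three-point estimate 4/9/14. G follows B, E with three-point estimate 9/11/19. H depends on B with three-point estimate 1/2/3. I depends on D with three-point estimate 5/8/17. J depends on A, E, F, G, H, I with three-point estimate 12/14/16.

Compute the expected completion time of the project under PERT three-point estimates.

42 days

te_A = (7 + 4·12 + 17)/6 = 72/6 = 12
te_B = (4 + 4·8 + 24)/6 = 60/6 = 10
te_C = (4 + 4·8 + 24)/6 = 60/6 = 10
te_D = (6 + 4·9 + 12)/6 = 54/6 = 9
te_E = (3 + 4·5 + 7)/6 = 30/6 = 5
te_F = (4 + 4·9 + 14)/6 = 54/6 = 9
te_G = (9 + 4·11 + 19)/6 = 72/6 = 12
te_H = (1 + 4·2 + 3)/6 = 12/6 = 2
te_I = (5 + 4·8 + 17)/6 = 54/6 = 9
te_J = (12 + 4·14 + 16)/6 = 84/6 = 14

Forward pass:
ES_A = 0; EF_A = 12
ES_B = 0; EF_B = 10
ES_C = 0; EF_C = 10
ES_D = 10; EF_D = 10+9 = 19
ES_E = 10; EF_E = 10+5 = 15
ES_F = 15; EF_F = 15+9 = 24
ES_G = max(EF_B=10, EF_E=15) = 15; EF_G = 15+12 = 27
ES_H = 10; EF_H = 10+2 = 12
ES_I = 19; EF_I = 19+9 = 28
ES_J = max(EF_A=12, EF_E=15, EF_F=24, EF_G=27, EF_H=12, EF_I=28) = 28; EF_J = 28+14 = 42
Expected project duration μ = 42 days. Critical path: C → D → I → J.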